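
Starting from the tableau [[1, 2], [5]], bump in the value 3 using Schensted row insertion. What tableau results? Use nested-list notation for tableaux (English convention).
3 is larger than every entry of row 1, so it is appended to row 1. The new tableau is [[1, 2, 3], [5]].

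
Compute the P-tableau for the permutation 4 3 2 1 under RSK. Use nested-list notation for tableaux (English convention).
After inserting 4: P = [[4]].
After inserting 3: P = [[3], [4]].
After inserting 2: P = [[2], [3], [4]].
After inserting 1: P = [[1], [2], [3], [4]].

So P = [[1], [2], [3], [4]].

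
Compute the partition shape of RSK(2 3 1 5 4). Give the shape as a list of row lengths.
Row-insert each entry into an empty tableau.

After inserting 2: P = [[2]].
After inserting 3: P = [[2, 3]].
After inserting 1: P = [[1, 3], [2]].
After inserting 5: P = [[1, 3, 5], [2]].
After inserting 4: P = [[1, 3, 4], [2, 5]].

The final insertion tableau P = [[1, 3, 4], [2, 5]] has shape [3, 2].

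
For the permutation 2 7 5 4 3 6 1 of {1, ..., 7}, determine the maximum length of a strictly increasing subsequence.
3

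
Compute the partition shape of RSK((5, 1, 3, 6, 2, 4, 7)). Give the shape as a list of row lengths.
[4, 2, 1]

Row-insert each entry into an empty tableau.

After inserting 5: P = [[5]].
After inserting 1: P = [[1], [5]].
After inserting 3: P = [[1, 3], [5]].
After inserting 6: P = [[1, 3, 6], [5]].
After inserting 2: P = [[1, 2, 6], [3], [5]].
After inserting 4: P = [[1, 2, 4], [3, 6], [5]].
After inserting 7: P = [[1, 2, 4, 7], [3, 6], [5]].

The final insertion tableau P = [[1, 2, 4, 7], [3, 6], [5]] has shape [4, 2, 1].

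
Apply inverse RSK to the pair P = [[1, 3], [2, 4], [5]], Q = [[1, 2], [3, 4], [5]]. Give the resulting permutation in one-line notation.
2 5 1 4 3

Reverse the RSK construction: for i from n down to 1, find the cell of Q containing i, remove the entry at that cell from P, and reverse-bump it up through P; the value ejected from row 1 is w(i).

Step i=5: Q has 5 at row 3, column 1; remove 5 from row 3 of P and reverse-bump: 5 enters row 2 and ejects 4; 4 enters row 1 and ejects 3. So w(5) = 3. P is now [[1, 4], [2, 5]].
Step i=4: Q has 4 at row 2, column 2; remove 5 from row 2 of P and reverse-bump: 5 enters row 1 and ejects 4. So w(4) = 4. P is now [[1, 5], [2]].
Step i=3: Q has 3 at row 2, column 1; remove 2 from row 2 of P and reverse-bump: 2 enters row 1 and ejects 1. So w(3) = 1. P is now [[2, 5]].
Step i=2: Q has 2 at row 1, column 2; remove that cell from P, ejecting 5. So w(2) = 5. P is now [[2]].
Step i=1: Q has 1 at row 1, column 1; remove that cell from P, ejecting 2. So w(1) = 2. P is now [].

So w = 2 5 1 4 3.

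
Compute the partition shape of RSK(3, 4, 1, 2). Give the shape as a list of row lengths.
RSK row insertion gives P = [[1, 2], [3, 4]], which has shape [2, 2].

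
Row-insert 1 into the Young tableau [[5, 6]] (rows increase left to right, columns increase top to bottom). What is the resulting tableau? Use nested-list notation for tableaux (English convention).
In row 1, 1 replaces 5 (the leftmost entry greater than 1); 5 is bumped to row 2. 5 starts a new row 2. The new tableau is [[1, 6], [5]].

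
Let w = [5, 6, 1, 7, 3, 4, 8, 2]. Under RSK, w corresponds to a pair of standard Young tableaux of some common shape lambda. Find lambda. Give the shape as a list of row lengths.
[4, 3, 1]

Row-insert each entry into an empty tableau.

After inserting 5: P = [[5]].
After inserting 6: P = [[5, 6]].
After inserting 1: P = [[1, 6], [5]].
After inserting 7: P = [[1, 6, 7], [5]].
After inserting 3: P = [[1, 3, 7], [5, 6]].
After inserting 4: P = [[1, 3, 4], [5, 6, 7]].
After inserting 8: P = [[1, 3, 4, 8], [5, 6, 7]].
After inserting 2: P = [[1, 2, 4, 8], [3, 6, 7], [5]].

The final insertion tableau P = [[1, 2, 4, 8], [3, 6, 7], [5]] has shape [4, 3, 1].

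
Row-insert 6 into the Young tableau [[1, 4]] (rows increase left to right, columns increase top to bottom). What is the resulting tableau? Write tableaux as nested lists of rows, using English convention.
6 is larger than every entry of row 1, so it is appended to row 1. The new tableau is [[1, 4, 6]].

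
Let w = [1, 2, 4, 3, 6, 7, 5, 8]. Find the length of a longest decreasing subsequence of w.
2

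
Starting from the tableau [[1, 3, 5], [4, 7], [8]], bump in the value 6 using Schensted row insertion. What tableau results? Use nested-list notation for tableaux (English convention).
[[1, 3, 5, 6], [4, 7], [8]]

6 is larger than every entry of row 1, so it is appended to row 1. The new tableau is [[1, 3, 5, 6], [4, 7], [8]].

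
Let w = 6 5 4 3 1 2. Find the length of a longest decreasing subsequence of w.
5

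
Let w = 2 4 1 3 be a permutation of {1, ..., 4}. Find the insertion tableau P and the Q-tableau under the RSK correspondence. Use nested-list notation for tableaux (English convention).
Insert each entry of the permutation into P by Schensted row insertion, recording in Q the position of each new cell.

Insert 2: appended to row 1. P = [[2]], Q = [[1]].
Insert 4: appended to row 1. P = [[2, 4]], Q = [[1, 2]].
Insert 1: 1 bumps 2 from row 1; 2 starts row 2. P = [[1, 4], [2]], Q = [[1, 2], [3]].
Insert 3: 3 bumps 4 from row 1; 4 appends to row 2. P = [[1, 3], [2, 4]], Q = [[1, 2], [3, 4]].

So P = [[1, 3], [2, 4]], Q = [[1, 2], [3, 4]].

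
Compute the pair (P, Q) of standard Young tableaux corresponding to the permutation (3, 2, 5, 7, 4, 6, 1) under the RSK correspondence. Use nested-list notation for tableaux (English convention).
P = [[1, 4, 6], [2, 5, 7], [3]], Q = [[1, 3, 4], [2, 5, 6], [7]]

Insert each entry of the permutation into P by Schensted row insertion, recording in Q the position of each new cell.

After inserting 3: P = [[3]].
After inserting 2: P = [[2], [3]].
After inserting 5: P = [[2, 5], [3]].
After inserting 7: P = [[2, 5, 7], [3]].
After inserting 4: P = [[2, 4, 7], [3, 5]].
After inserting 6: P = [[2, 4, 6], [3, 5, 7]].
After inserting 1: P = [[1, 4, 6], [2, 5, 7], [3]].

So P = [[1, 4, 6], [2, 5, 7], [3]], Q = [[1, 3, 4], [2, 5, 6], [7]].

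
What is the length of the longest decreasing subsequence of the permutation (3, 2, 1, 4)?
3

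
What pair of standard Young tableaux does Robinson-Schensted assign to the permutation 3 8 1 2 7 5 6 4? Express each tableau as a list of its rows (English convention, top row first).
P = [[1, 2, 4, 6], [3, 5], [7], [8]], Q = [[1, 2, 5, 7], [3, 4], [6], [8]]

Insert each entry of the permutation into P by Schensted row insertion, recording in Q the position of each new cell.

Insert 3: appended to row 1. P = [[3]].
Insert 8: appended to row 1. P = [[3, 8]].
Insert 1: 1 bumps 3 from row 1; 3 starts row 2. P = [[1, 8], [3]].
Insert 2: 2 bumps 8 from row 1; 8 appends to row 2. P = [[1, 2], [3, 8]].
Insert 7: appended to row 1. P = [[1, 2, 7], [3, 8]].
Insert 5: 5 bumps 7 from row 1; 7 bumps 8 from row 2; 8 starts row 3. P = [[1, 2, 5], [3, 7], [8]].
Insert 6: appended to row 1. P = [[1, 2, 5, 6], [3, 7], [8]].
Insert 4: 4 bumps 5 from row 1; 5 bumps 7 from row 2; 7 bumps 8 from row 3; 8 starts row 4. P = [[1, 2, 4, 6], [3, 5], [7], [8]].

So P = [[1, 2, 4, 6], [3, 5], [7], [8]], Q = [[1, 2, 5, 7], [3, 4], [6], [8]].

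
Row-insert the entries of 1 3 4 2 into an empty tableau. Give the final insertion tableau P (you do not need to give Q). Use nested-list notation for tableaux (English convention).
P = [[1, 2, 4], [3]]

Insert 1: appended to row 1. P = [[1]].
Insert 3: appended to row 1. P = [[1, 3]].
Insert 4: appended to row 1. P = [[1, 3, 4]].
Insert 2: 2 bumps 3 from row 1; 3 starts row 2. P = [[1, 2, 4], [3]].

So P = [[1, 2, 4], [3]].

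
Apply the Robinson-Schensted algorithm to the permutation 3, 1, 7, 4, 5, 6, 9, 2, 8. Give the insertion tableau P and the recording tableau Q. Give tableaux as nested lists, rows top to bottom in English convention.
Insert each entry of the permutation into P by Schensted row insertion, recording in Q the position of each new cell.

Insert 3: appended to row 1. P = [[3]].
Insert 1: 1 bumps 3 from row 1; 3 starts row 2. P = [[1], [3]].
Insert 7: appended to row 1. P = [[1, 7], [3]].
Insert 4: 4 bumps 7 from row 1; 7 appends to row 2. P = [[1, 4], [3, 7]].
Insert 5: appended to row 1. P = [[1, 4, 5], [3, 7]].
Insert 6: appended to row 1. P = [[1, 4, 5, 6], [3, 7]].
Insert 9: appended to row 1. P = [[1, 4, 5, 6, 9], [3, 7]].
Insert 2: 2 bumps 4 from row 1; 4 bumps 7 from row 2; 7 starts row 3. P = [[1, 2, 5, 6, 9], [3, 4], [7]].
Insert 8: 8 bumps 9 from row 1; 9 appends to row 2. P = [[1, 2, 5, 6, 8], [3, 4, 9], [7]].

So P = [[1, 2, 5, 6, 8], [3, 4, 9], [7]], Q = [[1, 3, 5, 6, 7], [2, 4, 9], [8]].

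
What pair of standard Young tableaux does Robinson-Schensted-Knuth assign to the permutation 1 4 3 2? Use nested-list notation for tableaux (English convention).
P = [[1, 2], [3], [4]], Q = [[1, 2], [3], [4]]

Insert each entry of the permutation into P by Schensted row insertion, recording in Q the position of each new cell.

After inserting 1: P = [[1]].
After inserting 4: P = [[1, 4]].
After inserting 3: P = [[1, 3], [4]].
After inserting 2: P = [[1, 2], [3], [4]].

So P = [[1, 2], [3], [4]], Q = [[1, 2], [3], [4]].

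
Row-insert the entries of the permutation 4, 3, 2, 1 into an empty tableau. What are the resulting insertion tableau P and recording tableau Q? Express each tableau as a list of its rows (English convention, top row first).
P = [[1], [2], [3], [4]], Q = [[1], [2], [3], [4]]

Insert each entry of the permutation into P by Schensted row insertion, recording in Q the position of each new cell.

Insert 4: appended to row 1. P = [[4]].
Insert 3: 3 bumps 4 from row 1; 4 starts row 2. P = [[3], [4]].
Insert 2: 2 bumps 3 from row 1; 3 bumps 4 from row 2; 4 starts row 3. P = [[2], [3], [4]].
Insert 1: 1 bumps 2 from row 1; 2 bumps 3 from row 2; 3 bumps 4 from row 3; 4 starts row 4. P = [[1], [2], [3], [4]].

So P = [[1], [2], [3], [4]], Q = [[1], [2], [3], [4]].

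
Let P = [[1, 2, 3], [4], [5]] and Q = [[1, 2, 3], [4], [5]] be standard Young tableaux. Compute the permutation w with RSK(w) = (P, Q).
Reverse RSK: for i = n, n-1, ..., 1, locate i in Q, remove the corresponding corner cell from P, and reverse-bump its entry up through P; the value ejected from row 1 is w(i).

So w = 1 2 5 4 3.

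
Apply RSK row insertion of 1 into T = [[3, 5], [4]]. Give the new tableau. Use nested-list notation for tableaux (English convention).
In row 1, 1 replaces 3 (the leftmost entry greater than 1); 3 is bumped to row 2. In row 2, 3 replaces 4 (the leftmost entry greater than 3); 4 is bumped to row 3. 4 starts a new row 3. The new tableau is [[1, 5], [3], [4]].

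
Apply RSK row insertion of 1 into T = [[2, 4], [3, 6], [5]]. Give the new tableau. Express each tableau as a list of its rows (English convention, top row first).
In row 1, 1 replaces 2 (the leftmost entry greater than 1); 2 is bumped to row 2. In row 2, 2 replaces 3 (the leftmost entry greater than 2); 3 is bumped to row 3. In row 3, 3 replaces 5 (the leftmost entry greater than 3); 5 is bumped to row 4. 5 starts a new row 4. The new tableau is [[1, 4], [2, 6], [3], [5]].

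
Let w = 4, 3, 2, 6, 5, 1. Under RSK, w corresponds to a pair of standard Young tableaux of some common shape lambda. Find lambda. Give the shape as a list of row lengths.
RSK row insertion gives P = [[1, 5], [2, 6], [3], [4]], which has shape [2, 2, 1, 1].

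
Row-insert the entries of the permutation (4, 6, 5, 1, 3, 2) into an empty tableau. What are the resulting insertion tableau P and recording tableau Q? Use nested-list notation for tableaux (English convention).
Insert each entry of the permutation into P by Schensted row insertion, recording in Q the position of each new cell.

Insert 4: appended to row 1. P = [[4]].
Insert 6: appended to row 1. P = [[4, 6]].
Insert 5: 5 bumps 6 from row 1; 6 starts row 2. P = [[4, 5], [6]].
Insert 1: 1 bumps 4 from row 1; 4 bumps 6 from row 2; 6 starts row 3. P = [[1, 5], [4], [6]].
Insert 3: 3 bumps 5 from row 1; 5 appends to row 2. P = [[1, 3], [4, 5], [6]].
Insert 2: 2 bumps 3 from row 1; 3 bumps 4 from row 2; 4 bumps 6 from row 3; 6 starts row 4. P = [[1, 2], [3, 5], [4], [6]].

So P = [[1, 2], [3, 5], [4], [6]], Q = [[1, 2], [3, 5], [4], [6]].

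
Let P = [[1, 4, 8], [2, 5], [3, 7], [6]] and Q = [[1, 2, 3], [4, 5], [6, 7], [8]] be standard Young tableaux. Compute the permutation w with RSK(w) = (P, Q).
6 7 8 3 5 2 4 1

Reverse the RSK construction: for i from n down to 1, find the cell of Q containing i, remove the entry at that cell from P, and reverse-bump it up through P; the value ejected from row 1 is w(i).

Step i=8: Q has 8 at row 4, column 1; remove 6 from row 4 of P and reverse-bump: 6 enters row 3 and ejects 3; 3 enters row 2 and ejects 2; 2 enters row 1 and ejects 1. So w(8) = 1. P is now [[2, 4, 8], [3, 5], [6, 7]].
Step i=7: Q has 7 at row 3, column 2; remove 7 from row 3 of P and reverse-bump: 7 enters row 2 and ejects 5; 5 enters row 1 and ejects 4. So w(7) = 4. P is now [[2, 5, 8], [3, 7], [6]].
Step i=6: Q has 6 at row 3, column 1; remove 6 from row 3 of P and reverse-bump: 6 enters row 2 and ejects 3; 3 enters row 1 and ejects 2. So w(6) = 2. P is now [[3, 5, 8], [6, 7]].
Step i=5: Q has 5 at row 2, column 2; remove 7 from row 2 of P and reverse-bump: 7 enters row 1 and ejects 5. So w(5) = 5. P is now [[3, 7, 8], [6]].
Step i=4: Q has 4 at row 2, column 1; remove 6 from row 2 of P and reverse-bump: 6 enters row 1 and ejects 3. So w(4) = 3. P is now [[6, 7, 8]].
Step i=3: Q has 3 at row 1, column 3; remove that cell from P, ejecting 8. So w(3) = 8. P is now [[6, 7]].
Step i=2: Q has 2 at row 1, column 2; remove that cell from P, ejecting 7. So w(2) = 7. P is now [[6]].
Step i=1: Q has 1 at row 1, column 1; remove that cell from P, ejecting 6. So w(1) = 6. P is now [].

So w = 6 7 8 3 5 2 4 1.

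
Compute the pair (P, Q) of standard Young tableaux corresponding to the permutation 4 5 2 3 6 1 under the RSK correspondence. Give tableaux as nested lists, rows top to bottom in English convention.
P = [[1, 3, 6], [2, 5], [4]], Q = [[1, 2, 5], [3, 4], [6]]

Insert each entry of the permutation into P by Schensted row insertion, recording in Q the position of each new cell.

After inserting 4: P = [[4]].
After inserting 5: P = [[4, 5]].
After inserting 2: P = [[2, 5], [4]].
After inserting 3: P = [[2, 3], [4, 5]].
After inserting 6: P = [[2, 3, 6], [4, 5]].
After inserting 1: P = [[1, 3, 6], [2, 5], [4]].

So P = [[1, 3, 6], [2, 5], [4]], Q = [[1, 2, 5], [3, 4], [6]].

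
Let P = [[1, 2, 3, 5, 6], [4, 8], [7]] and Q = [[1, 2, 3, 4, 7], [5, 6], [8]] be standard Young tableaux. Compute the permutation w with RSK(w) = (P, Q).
1 2 7 8 4 5 6 3

Reverse the RSK construction: for i from n down to 1, find the cell of Q containing i, remove the entry at that cell from P, and reverse-bump it up through P; the value ejected from row 1 is w(i).

Step i=8: Q has 8 at row 3, column 1; remove 7 from row 3 of P and reverse-bump: 7 enters row 2 and ejects 4; 4 enters row 1 and ejects 3. So w(8) = 3. P is now [[1, 2, 4, 5, 6], [7, 8]].
Step i=7: Q has 7 at row 1, column 5; remove that cell from P, ejecting 6. So w(7) = 6. P is now [[1, 2, 4, 5], [7, 8]].
Step i=6: Q has 6 at row 2, column 2; remove 8 from row 2 of P and reverse-bump: 8 enters row 1 and ejects 5. So w(6) = 5. P is now [[1, 2, 4, 8], [7]].
Step i=5: Q has 5 at row 2, column 1; remove 7 from row 2 of P and reverse-bump: 7 enters row 1 and ejects 4. So w(5) = 4. P is now [[1, 2, 7, 8]].
Step i=4: Q has 4 at row 1, column 4; remove that cell from P, ejecting 8. So w(4) = 8. P is now [[1, 2, 7]].
Step i=3: Q has 3 at row 1, column 3; remove that cell from P, ejecting 7. So w(3) = 7. P is now [[1, 2]].
Step i=2: Q has 2 at row 1, column 2; remove that cell from P, ejecting 2. So w(2) = 2. P is now [[1]].
Step i=1: Q has 1 at row 1, column 1; remove that cell from P, ejecting 1. So w(1) = 1. P is now [].

So w = 1 2 7 8 4 5 6 3.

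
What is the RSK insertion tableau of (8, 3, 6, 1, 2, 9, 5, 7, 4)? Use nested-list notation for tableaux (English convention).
P = [[1, 2, 4, 7], [3, 5, 9], [6], [8]]

Insert 8: appended to row 1. P = [[8]].
Insert 3: 3 bumps 8 from row 1; 8 starts row 2. P = [[3], [8]].
Insert 6: appended to row 1. P = [[3, 6], [8]].
Insert 1: 1 bumps 3 from row 1; 3 bumps 8 from row 2; 8 starts row 3. P = [[1, 6], [3], [8]].
Insert 2: 2 bumps 6 from row 1; 6 appends to row 2. P = [[1, 2], [3, 6], [8]].
Insert 9: appended to row 1. P = [[1, 2, 9], [3, 6], [8]].
Insert 5: 5 bumps 9 from row 1; 9 appends to row 2. P = [[1, 2, 5], [3, 6, 9], [8]].
Insert 7: appended to row 1. P = [[1, 2, 5, 7], [3, 6, 9], [8]].
Insert 4: 4 bumps 5 from row 1; 5 bumps 6 from row 2; 6 bumps 8 from row 3; 8 starts row 4. P = [[1, 2, 4, 7], [3, 5, 9], [6], [8]].

So P = [[1, 2, 4, 7], [3, 5, 9], [6], [8]].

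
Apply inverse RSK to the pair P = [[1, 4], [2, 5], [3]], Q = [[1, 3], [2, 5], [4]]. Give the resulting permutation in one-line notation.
3 2 5 1 4

Reverse the RSK construction: for i from n down to 1, find the cell of Q containing i, remove the entry at that cell from P, and reverse-bump it up through P; the value ejected from row 1 is w(i).

Step i=5: Q has 5 at row 2, column 2; remove 5 from row 2 of P and reverse-bump: 5 enters row 1 and ejects 4. So w(5) = 4. P is now [[1, 5], [2], [3]].
Step i=4: Q has 4 at row 3, column 1; remove 3 from row 3 of P and reverse-bump: 3 enters row 2 and ejects 2; 2 enters row 1 and ejects 1. So w(4) = 1. P is now [[2, 5], [3]].
Step i=3: Q has 3 at row 1, column 2; remove that cell from P, ejecting 5. So w(3) = 5. P is now [[2], [3]].
Step i=2: Q has 2 at row 2, column 1; remove 3 from row 2 of P and reverse-bump: 3 enters row 1 and ejects 2. So w(2) = 2. P is now [[3]].
Step i=1: Q has 1 at row 1, column 1; remove that cell from P, ejecting 3. So w(1) = 3. P is now [].

So w = 3 2 5 1 4.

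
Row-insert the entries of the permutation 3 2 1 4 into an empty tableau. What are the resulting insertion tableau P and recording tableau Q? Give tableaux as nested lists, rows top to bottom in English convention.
Insert each entry of the permutation into P by Schensted row insertion, recording in Q the position of each new cell.

After inserting 3: P = [[3]].
After inserting 2: P = [[2], [3]].
After inserting 1: P = [[1], [2], [3]].
After inserting 4: P = [[1, 4], [2], [3]].

So P = [[1, 4], [2], [3]], Q = [[1, 4], [2], [3]].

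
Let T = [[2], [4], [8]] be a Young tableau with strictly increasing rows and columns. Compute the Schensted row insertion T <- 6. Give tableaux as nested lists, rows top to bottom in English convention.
6 is larger than every entry of row 1, so it is appended to row 1. The new tableau is [[2, 6], [4], [8]].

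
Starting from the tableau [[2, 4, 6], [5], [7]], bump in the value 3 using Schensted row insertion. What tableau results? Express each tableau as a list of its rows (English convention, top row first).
In row 1, 3 replaces 4 (the leftmost entry greater than 3); 4 is bumped to row 2. In row 2, 4 replaces 5 (the leftmost entry greater than 4); 5 is bumped to row 3. In row 3, 5 replaces 7 (the leftmost entry greater than 5); 7 is bumped to row 4. 7 starts a new row 4. The new tableau is [[2, 3, 6], [4], [5], [7]].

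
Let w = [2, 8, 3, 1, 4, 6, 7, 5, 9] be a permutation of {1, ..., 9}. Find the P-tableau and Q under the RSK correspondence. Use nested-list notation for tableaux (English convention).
Insert each entry of the permutation into P by Schensted row insertion, recording in Q the position of each new cell.

After inserting 2: P = [[2]].
After inserting 8: P = [[2, 8]].
After inserting 3: P = [[2, 3], [8]].
After inserting 1: P = [[1, 3], [2], [8]].
After inserting 4: P = [[1, 3, 4], [2], [8]].
After inserting 6: P = [[1, 3, 4, 6], [2], [8]].
After inserting 7: P = [[1, 3, 4, 6, 7], [2], [8]].
After inserting 5: P = [[1, 3, 4, 5, 7], [2, 6], [8]].
After inserting 9: P = [[1, 3, 4, 5, 7, 9], [2, 6], [8]].

So P = [[1, 3, 4, 5, 7, 9], [2, 6], [8]], Q = [[1, 2, 5, 6, 7, 9], [3, 8], [4]].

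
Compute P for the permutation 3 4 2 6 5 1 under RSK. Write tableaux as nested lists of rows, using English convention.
After inserting 3: P = [[3]].
After inserting 4: P = [[3, 4]].
After inserting 2: P = [[2, 4], [3]].
After inserting 6: P = [[2, 4, 6], [3]].
After inserting 5: P = [[2, 4, 5], [3, 6]].
After inserting 1: P = [[1, 4, 5], [2, 6], [3]].

So P = [[1, 4, 5], [2, 6], [3]].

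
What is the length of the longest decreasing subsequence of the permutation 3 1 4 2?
2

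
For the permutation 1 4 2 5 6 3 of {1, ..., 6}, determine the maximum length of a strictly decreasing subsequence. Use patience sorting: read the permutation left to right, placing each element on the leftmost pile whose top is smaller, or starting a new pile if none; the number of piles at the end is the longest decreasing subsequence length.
2

1: new pile. tops = [1]
4: onto pile 1 (replacing 1). tops = [4]
2: new pile. tops = [4, 2]
5: onto pile 1 (replacing 4). tops = [5, 2]
6: onto pile 1 (replacing 5). tops = [6, 2]
3: onto pile 2 (replacing 2). tops = [6, 3]

2 piles, so the longest decreasing subsequence has length 2.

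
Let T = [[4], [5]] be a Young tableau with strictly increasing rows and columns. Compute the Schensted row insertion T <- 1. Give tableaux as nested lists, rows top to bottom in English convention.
In row 1, 1 replaces 4 (the leftmost entry greater than 1); 4 is bumped to row 2. In row 2, 4 replaces 5 (the leftmost entry greater than 4); 5 is bumped to row 3. 5 starts a new row 3. The new tableau is [[1], [4], [5]].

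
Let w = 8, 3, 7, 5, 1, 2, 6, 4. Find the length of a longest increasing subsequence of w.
3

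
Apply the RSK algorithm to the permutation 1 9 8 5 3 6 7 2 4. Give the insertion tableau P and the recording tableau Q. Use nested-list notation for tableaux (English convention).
P = [[1, 2, 4, 7], [3, 6], [5], [8], [9]], Q = [[1, 2, 6, 7], [3, 9], [4], [5], [8]]

Insert each entry of the permutation into P by Schensted row insertion, recording in Q the position of each new cell.

Insert 1: appended to row 1. P = [[1]].
Insert 9: appended to row 1. P = [[1, 9]].
Insert 8: 8 bumps 9 from row 1; 9 starts row 2. P = [[1, 8], [9]].
Insert 5: 5 bumps 8 from row 1; 8 bumps 9 from row 2; 9 starts row 3. P = [[1, 5], [8], [9]].
Insert 3: 3 bumps 5 from row 1; 5 bumps 8 from row 2; 8 bumps 9 from row 3; 9 starts row 4. P = [[1, 3], [5], [8], [9]].
Insert 6: appended to row 1. P = [[1, 3, 6], [5], [8], [9]].
Insert 7: appended to row 1. P = [[1, 3, 6, 7], [5], [8], [9]].
Insert 2: 2 bumps 3 from row 1; 3 bumps 5 from row 2; 5 bumps 8 from row 3; 8 bumps 9 from row 4; 9 starts row 5. P = [[1, 2, 6, 7], [3], [5], [8], [9]].
Insert 4: 4 bumps 6 from row 1; 6 appends to row 2. P = [[1, 2, 4, 7], [3, 6], [5], [8], [9]].

So P = [[1, 2, 4, 7], [3, 6], [5], [8], [9]], Q = [[1, 2, 6, 7], [3, 9], [4], [5], [8]].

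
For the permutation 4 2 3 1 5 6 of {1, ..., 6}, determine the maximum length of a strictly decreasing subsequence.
3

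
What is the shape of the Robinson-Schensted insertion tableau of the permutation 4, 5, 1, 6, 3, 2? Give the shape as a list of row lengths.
[3, 2, 1]

Row-insert each entry into an empty tableau.

After inserting 4: P = [[4]].
After inserting 5: P = [[4, 5]].
After inserting 1: P = [[1, 5], [4]].
After inserting 6: P = [[1, 5, 6], [4]].
After inserting 3: P = [[1, 3, 6], [4, 5]].
After inserting 2: P = [[1, 2, 6], [3, 5], [4]].

The final insertion tableau P = [[1, 2, 6], [3, 5], [4]] has shape [3, 2, 1].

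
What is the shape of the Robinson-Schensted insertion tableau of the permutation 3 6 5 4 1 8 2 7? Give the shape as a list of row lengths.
Row-insert each entry into an empty tableau.

After inserting 3: P = [[3]].
After inserting 6: P = [[3, 6]].
After inserting 5: P = [[3, 5], [6]].
After inserting 4: P = [[3, 4], [5], [6]].
After inserting 1: P = [[1, 4], [3], [5], [6]].
After inserting 8: P = [[1, 4, 8], [3], [5], [6]].
After inserting 2: P = [[1, 2, 8], [3, 4], [5], [6]].
After inserting 7: P = [[1, 2, 7], [3, 4, 8], [5], [6]].

The final insertion tableau P = [[1, 2, 7], [3, 4, 8], [5], [6]] has shape [3, 3, 1, 1].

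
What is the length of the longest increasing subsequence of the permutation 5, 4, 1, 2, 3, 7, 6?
4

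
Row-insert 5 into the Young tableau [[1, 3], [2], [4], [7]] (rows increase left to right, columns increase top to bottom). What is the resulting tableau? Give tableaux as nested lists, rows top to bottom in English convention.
[[1, 3, 5], [2], [4], [7]]

5 is larger than every entry of row 1, so it is appended to row 1. The new tableau is [[1, 3, 5], [2], [4], [7]].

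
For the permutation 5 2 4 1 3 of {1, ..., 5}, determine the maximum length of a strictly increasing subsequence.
2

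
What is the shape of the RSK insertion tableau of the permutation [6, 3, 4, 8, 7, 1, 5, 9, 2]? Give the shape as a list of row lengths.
Row-insert each entry into an empty tableau.

After inserting 6: P = [[6]].
After inserting 3: P = [[3], [6]].
After inserting 4: P = [[3, 4], [6]].
After inserting 8: P = [[3, 4, 8], [6]].
After inserting 7: P = [[3, 4, 7], [6, 8]].
After inserting 1: P = [[1, 4, 7], [3, 8], [6]].
After inserting 5: P = [[1, 4, 5], [3, 7], [6, 8]].
After inserting 9: P = [[1, 4, 5, 9], [3, 7], [6, 8]].
After inserting 2: P = [[1, 2, 5, 9], [3, 4], [6, 7], [8]].

The final insertion tableau P = [[1, 2, 5, 9], [3, 4], [6, 7], [8]] has shape [4, 2, 2, 1].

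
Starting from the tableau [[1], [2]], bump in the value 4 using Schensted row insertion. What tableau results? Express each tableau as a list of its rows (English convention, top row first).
4 is larger than every entry of row 1, so it is appended to row 1. The new tableau is [[1, 4], [2]].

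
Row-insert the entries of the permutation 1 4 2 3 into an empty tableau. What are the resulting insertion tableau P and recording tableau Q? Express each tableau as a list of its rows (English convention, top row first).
P = [[1, 2, 3], [4]], Q = [[1, 2, 4], [3]]

Insert each entry of the permutation into P by Schensted row insertion, recording in Q the position of each new cell.

Insert 1: appended to row 1. P = [[1]].
Insert 4: appended to row 1. P = [[1, 4]].
Insert 2: 2 bumps 4 from row 1; 4 starts row 2. P = [[1, 2], [4]].
Insert 3: appended to row 1. P = [[1, 2, 3], [4]].

So P = [[1, 2, 3], [4]], Q = [[1, 2, 4], [3]].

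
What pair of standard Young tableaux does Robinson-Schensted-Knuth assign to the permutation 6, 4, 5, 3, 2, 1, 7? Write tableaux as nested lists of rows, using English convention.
Insert each entry of the permutation into P by Schensted row insertion, recording in Q the position of each new cell.

Insert 6: appended to row 1. P = [[6]].
Insert 4: 4 bumps 6 from row 1; 6 starts row 2. P = [[4], [6]].
Insert 5: appended to row 1. P = [[4, 5], [6]].
Insert 3: 3 bumps 4 from row 1; 4 bumps 6 from row 2; 6 starts row 3. P = [[3, 5], [4], [6]].
Insert 2: 2 bumps 3 from row 1; 3 bumps 4 from row 2; 4 bumps 6 from row 3; 6 starts row 4. P = [[2, 5], [3], [4], [6]].
Insert 1: 1 bumps 2 from row 1; 2 bumps 3 from row 2; 3 bumps 4 from row 3; 4 bumps 6 from row 4; 6 starts row 5. P = [[1, 5], [2], [3], [4], [6]].
Insert 7: appended to row 1. P = [[1, 5, 7], [2], [3], [4], [6]].

So P = [[1, 5, 7], [2], [3], [4], [6]], Q = [[1, 3, 7], [2], [4], [5], [6]].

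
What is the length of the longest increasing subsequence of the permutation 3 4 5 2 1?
3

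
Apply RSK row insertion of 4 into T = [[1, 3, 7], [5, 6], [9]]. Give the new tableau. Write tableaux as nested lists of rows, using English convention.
[[1, 3, 4], [5, 6, 7], [9]]

In row 1, 4 replaces 7 (the leftmost entry greater than 4); 7 is bumped to row 2. 7 is appended to row 2. The new tableau is [[1, 3, 4], [5, 6, 7], [9]].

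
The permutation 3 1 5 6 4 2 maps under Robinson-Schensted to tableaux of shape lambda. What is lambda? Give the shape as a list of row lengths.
Row-insert each entry into an empty tableau.

After inserting 3: P = [[3]].
After inserting 1: P = [[1], [3]].
After inserting 5: P = [[1, 5], [3]].
After inserting 6: P = [[1, 5, 6], [3]].
After inserting 4: P = [[1, 4, 6], [3, 5]].
After inserting 2: P = [[1, 2, 6], [3, 4], [5]].

The final insertion tableau P = [[1, 2, 6], [3, 4], [5]] has shape [3, 2, 1].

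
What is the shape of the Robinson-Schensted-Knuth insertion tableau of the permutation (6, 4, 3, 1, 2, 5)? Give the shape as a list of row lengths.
[3, 1, 1, 1]

Row-insert each entry into an empty tableau.

After inserting 6: P = [[6]].
After inserting 4: P = [[4], [6]].
After inserting 3: P = [[3], [4], [6]].
After inserting 1: P = [[1], [3], [4], [6]].
After inserting 2: P = [[1, 2], [3], [4], [6]].
After inserting 5: P = [[1, 2, 5], [3], [4], [6]].

The final insertion tableau P = [[1, 2, 5], [3], [4], [6]] has shape [3, 1, 1, 1].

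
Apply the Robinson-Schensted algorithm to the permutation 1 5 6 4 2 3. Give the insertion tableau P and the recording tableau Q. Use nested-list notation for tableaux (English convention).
Insert each entry of the permutation into P by Schensted row insertion, recording in Q the position of each new cell.

Insert 1: appended to row 1. P = [[1]].
Insert 5: appended to row 1. P = [[1, 5]].
Insert 6: appended to row 1. P = [[1, 5, 6]].
Insert 4: 4 bumps 5 from row 1; 5 starts row 2. P = [[1, 4, 6], [5]].
Insert 2: 2 bumps 4 from row 1; 4 bumps 5 from row 2; 5 starts row 3. P = [[1, 2, 6], [4], [5]].
Insert 3: 3 bumps 6 from row 1; 6 appends to row 2. P = [[1, 2, 3], [4, 6], [5]].

So P = [[1, 2, 3], [4, 6], [5]], Q = [[1, 2, 3], [4, 6], [5]].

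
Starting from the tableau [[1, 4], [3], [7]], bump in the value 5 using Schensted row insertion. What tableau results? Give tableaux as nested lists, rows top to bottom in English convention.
[[1, 4, 5], [3], [7]]

5 is larger than every entry of row 1, so it is appended to row 1. The new tableau is [[1, 4, 5], [3], [7]].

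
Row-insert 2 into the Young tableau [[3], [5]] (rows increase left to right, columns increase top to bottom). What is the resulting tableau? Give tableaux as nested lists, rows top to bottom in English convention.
In row 1, 2 replaces 3 (the leftmost entry greater than 2); 3 is bumped to row 2. In row 2, 3 replaces 5 (the leftmost entry greater than 3); 5 is bumped to row 3. 5 starts a new row 3. The new tableau is [[2], [3], [5]].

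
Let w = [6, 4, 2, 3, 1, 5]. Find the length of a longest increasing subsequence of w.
3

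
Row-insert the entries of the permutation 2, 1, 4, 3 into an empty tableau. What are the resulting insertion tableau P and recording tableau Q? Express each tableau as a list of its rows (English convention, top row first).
Insert each entry of the permutation into P by Schensted row insertion, recording in Q the position of each new cell.

Insert 2: appended to row 1. P = [[2]].
Insert 1: 1 bumps 2 from row 1; 2 starts row 2. P = [[1], [2]].
Insert 4: appended to row 1. P = [[1, 4], [2]].
Insert 3: 3 bumps 4 from row 1; 4 appends to row 2. P = [[1, 3], [2, 4]].

So P = [[1, 3], [2, 4]], Q = [[1, 3], [2, 4]].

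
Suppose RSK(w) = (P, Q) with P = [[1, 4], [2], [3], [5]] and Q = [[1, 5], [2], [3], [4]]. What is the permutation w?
Reverse the RSK construction: for i from n down to 1, find the cell of Q containing i, remove the entry at that cell from P, and reverse-bump it up through P; the value ejected from row 1 is w(i).

Step i=5: Q has 5 at row 1, column 2; remove that cell from P, ejecting 4. So w(5) = 4. P is now [[1], [2], [3], [5]].
Step i=4: Q has 4 at row 4, column 1; remove 5 from row 4 of P and reverse-bump: 5 enters row 3 and ejects 3; 3 enters row 2 and ejects 2; 2 enters row 1 and ejects 1. So w(4) = 1. P is now [[2], [3], [5]].
Step i=3: Q has 3 at row 3, column 1; remove 5 from row 3 of P and reverse-bump: 5 enters row 2 and ejects 3; 3 enters row 1 and ejects 2. So w(3) = 2. P is now [[3], [5]].
Step i=2: Q has 2 at row 2, column 1; remove 5 from row 2 of P and reverse-bump: 5 enters row 1 and ejects 3. So w(2) = 3. P is now [[5]].
Step i=1: Q has 1 at row 1, column 1; remove that cell from P, ejecting 5. So w(1) = 5. P is now [].

So w = 5 3 2 1 4.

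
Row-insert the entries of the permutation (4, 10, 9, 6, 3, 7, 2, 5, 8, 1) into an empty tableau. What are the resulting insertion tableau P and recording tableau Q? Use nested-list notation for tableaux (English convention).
Insert each entry of the permutation into P by Schensted row insertion, recording in Q the position of each new cell.

After inserting 4: P = [[4]].
After inserting 10: P = [[4, 10]].
After inserting 9: P = [[4, 9], [10]].
After inserting 6: P = [[4, 6], [9], [10]].
After inserting 3: P = [[3, 6], [4], [9], [10]].
After inserting 7: P = [[3, 6, 7], [4], [9], [10]].
After inserting 2: P = [[2, 6, 7], [3], [4], [9], [10]].
After inserting 5: P = [[2, 5, 7], [3, 6], [4], [9], [10]].
After inserting 8: P = [[2, 5, 7, 8], [3, 6], [4], [9], [10]].
After inserting 1: P = [[1, 5, 7, 8], [2, 6], [3], [4], [9], [10]].

So P = [[1, 5, 7, 8], [2, 6], [3], [4], [9], [10]], Q = [[1, 2, 6, 9], [3, 8], [4], [5], [7], [10]].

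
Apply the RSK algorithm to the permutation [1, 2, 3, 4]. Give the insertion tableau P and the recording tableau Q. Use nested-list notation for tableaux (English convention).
Insert each entry of the permutation into P by Schensted row insertion, recording in Q the position of each new cell.

After inserting 1: P = [[1]].
After inserting 2: P = [[1, 2]].
After inserting 3: P = [[1, 2, 3]].
After inserting 4: P = [[1, 2, 3, 4]].

So P = [[1, 2, 3, 4]], Q = [[1, 2, 3, 4]].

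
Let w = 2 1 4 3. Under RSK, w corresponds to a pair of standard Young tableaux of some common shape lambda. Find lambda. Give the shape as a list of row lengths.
[2, 2]

Row-insert each entry into an empty tableau.

After inserting 2: P = [[2]].
After inserting 1: P = [[1], [2]].
After inserting 4: P = [[1, 4], [2]].
After inserting 3: P = [[1, 3], [2, 4]].

The final insertion tableau P = [[1, 3], [2, 4]] has shape [2, 2].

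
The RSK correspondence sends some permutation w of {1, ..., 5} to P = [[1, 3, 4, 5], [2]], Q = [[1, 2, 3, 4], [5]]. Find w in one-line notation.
2 3 4 5 1

Reverse the RSK construction: for i from n down to 1, find the cell of Q containing i, remove the entry at that cell from P, and reverse-bump it up through P; the value ejected from row 1 is w(i).

Step i=5: Q has 5 at row 2, column 1; remove 2 from row 2 of P and reverse-bump: 2 enters row 1 and ejects 1. So w(5) = 1. P is now [[2, 3, 4, 5]].
Step i=4: Q has 4 at row 1, column 4; remove that cell from P, ejecting 5. So w(4) = 5. P is now [[2, 3, 4]].
Step i=3: Q has 3 at row 1, column 3; remove that cell from P, ejecting 4. So w(3) = 4. P is now [[2, 3]].
Step i=2: Q has 2 at row 1, column 2; remove that cell from P, ejecting 3. So w(2) = 3. P is now [[2]].
Step i=1: Q has 1 at row 1, column 1; remove that cell from P, ejecting 2. So w(1) = 2. P is now [].

So w = 2 3 4 5 1.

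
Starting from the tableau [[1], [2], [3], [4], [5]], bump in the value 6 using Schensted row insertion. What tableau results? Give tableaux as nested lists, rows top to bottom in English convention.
[[1, 6], [2], [3], [4], [5]]

6 is larger than every entry of row 1, so it is appended to row 1. The new tableau is [[1, 6], [2], [3], [4], [5]].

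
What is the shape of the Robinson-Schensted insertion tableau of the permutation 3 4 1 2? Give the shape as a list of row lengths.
Row-insert each entry into an empty tableau.

After inserting 3: P = [[3]].
After inserting 4: P = [[3, 4]].
After inserting 1: P = [[1, 4], [3]].
After inserting 2: P = [[1, 2], [3, 4]].

The final insertion tableau P = [[1, 2], [3, 4]] has shape [2, 2].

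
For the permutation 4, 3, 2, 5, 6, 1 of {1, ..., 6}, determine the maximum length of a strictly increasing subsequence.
3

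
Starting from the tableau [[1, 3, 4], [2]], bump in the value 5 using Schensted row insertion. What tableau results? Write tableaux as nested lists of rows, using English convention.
5 is larger than every entry of row 1, so it is appended to row 1. The new tableau is [[1, 3, 4, 5], [2]].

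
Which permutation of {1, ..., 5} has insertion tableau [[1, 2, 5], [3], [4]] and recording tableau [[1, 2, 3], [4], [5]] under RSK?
Reverse the RSK construction: for i from n down to 1, find the cell of Q containing i, remove the entry at that cell from P, and reverse-bump it up through P; the value ejected from row 1 is w(i).

Step i=5: Q has 5 at row 3, column 1; remove 4 from row 3 of P and reverse-bump: 4 enters row 2 and ejects 3; 3 enters row 1 and ejects 2. So w(5) = 2. P is now [[1, 3, 5], [4]].
Step i=4: Q has 4 at row 2, column 1; remove 4 from row 2 of P and reverse-bump: 4 enters row 1 and ejects 3. So w(4) = 3. P is now [[1, 4, 5]].
Step i=3: Q has 3 at row 1, column 3; remove that cell from P, ejecting 5. So w(3) = 5. P is now [[1, 4]].
Step i=2: Q has 2 at row 1, column 2; remove that cell from P, ejecting 4. So w(2) = 4. P is now [[1]].
Step i=1: Q has 1 at row 1, column 1; remove that cell from P, ejecting 1. So w(1) = 1. P is now [].

So w = 1 4 5 3 2.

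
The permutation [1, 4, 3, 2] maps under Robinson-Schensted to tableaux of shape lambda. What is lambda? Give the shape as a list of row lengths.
Row-insert each entry into an empty tableau.

After inserting 1: P = [[1]].
After inserting 4: P = [[1, 4]].
After inserting 3: P = [[1, 3], [4]].
After inserting 2: P = [[1, 2], [3], [4]].

The final insertion tableau P = [[1, 2], [3], [4]] has shape [2, 1, 1].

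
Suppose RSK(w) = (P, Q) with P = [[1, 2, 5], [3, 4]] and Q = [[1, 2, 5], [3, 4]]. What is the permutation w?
3 4 1 2 5

Reverse the RSK construction: for i from n down to 1, find the cell of Q containing i, remove the entry at that cell from P, and reverse-bump it up through P; the value ejected from row 1 is w(i).

Step i=5: Q has 5 at row 1, column 3; remove that cell from P, ejecting 5. So w(5) = 5. P is now [[1, 2], [3, 4]].
Step i=4: Q has 4 at row 2, column 2; remove 4 from row 2 of P and reverse-bump: 4 enters row 1 and ejects 2. So w(4) = 2. P is now [[1, 4], [3]].
Step i=3: Q has 3 at row 2, column 1; remove 3 from row 2 of P and reverse-bump: 3 enters row 1 and ejects 1. So w(3) = 1. P is now [[3, 4]].
Step i=2: Q has 2 at row 1, column 2; remove that cell from P, ejecting 4. So w(2) = 4. P is now [[3]].
Step i=1: Q has 1 at row 1, column 1; remove that cell from P, ejecting 3. So w(1) = 3. P is now [].

So w = 3 4 1 2 5.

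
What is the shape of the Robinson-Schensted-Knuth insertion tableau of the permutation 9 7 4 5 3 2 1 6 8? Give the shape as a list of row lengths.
[4, 1, 1, 1, 1, 1]

Row-insert each entry into an empty tableau.

After inserting 9: P = [[9]].
After inserting 7: P = [[7], [9]].
After inserting 4: P = [[4], [7], [9]].
After inserting 5: P = [[4, 5], [7], [9]].
After inserting 3: P = [[3, 5], [4], [7], [9]].
After inserting 2: P = [[2, 5], [3], [4], [7], [9]].
After inserting 1: P = [[1, 5], [2], [3], [4], [7], [9]].
After inserting 6: P = [[1, 5, 6], [2], [3], [4], [7], [9]].
After inserting 8: P = [[1, 5, 6, 8], [2], [3], [4], [7], [9]].

The final insertion tableau P = [[1, 5, 6, 8], [2], [3], [4], [7], [9]] has shape [4, 1, 1, 1, 1, 1].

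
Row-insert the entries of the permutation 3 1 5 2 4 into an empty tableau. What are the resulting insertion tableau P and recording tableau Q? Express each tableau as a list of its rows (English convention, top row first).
Insert each entry of the permutation into P by Schensted row insertion, recording in Q the position of each new cell.

After inserting 3: P = [[3]].
After inserting 1: P = [[1], [3]].
After inserting 5: P = [[1, 5], [3]].
After inserting 2: P = [[1, 2], [3, 5]].
After inserting 4: P = [[1, 2, 4], [3, 5]].

So P = [[1, 2, 4], [3, 5]], Q = [[1, 3, 5], [2, 4]].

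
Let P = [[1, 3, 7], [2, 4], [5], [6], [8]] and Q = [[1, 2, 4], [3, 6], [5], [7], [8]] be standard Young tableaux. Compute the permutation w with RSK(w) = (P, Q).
2 8 6 7 1 5 4 3

Reverse the RSK construction: for i from n down to 1, find the cell of Q containing i, remove the entry at that cell from P, and reverse-bump it up through P; the value ejected from row 1 is w(i).

Step i=8: Q has 8 at row 5, column 1; remove 8 from row 5 of P and reverse-bump: 8 enters row 4 and ejects 6; 6 enters row 3 and ejects 5; 5 enters row 2 and ejects 4; 4 enters row 1 and ejects 3. So w(8) = 3. P is now [[1, 4, 7], [2, 5], [6], [8]].
Step i=7: Q has 7 at row 4, column 1; remove 8 from row 4 of P and reverse-bump: 8 enters row 3 and ejects 6; 6 enters row 2 and ejects 5; 5 enters row 1 and ejects 4. So w(7) = 4. P is now [[1, 5, 7], [2, 6], [8]].
Step i=6: Q has 6 at row 2, column 2; remove 6 from row 2 of P and reverse-bump: 6 enters row 1 and ejects 5. So w(6) = 5. P is now [[1, 6, 7], [2], [8]].
Step i=5: Q has 5 at row 3, column 1; remove 8 from row 3 of P and reverse-bump: 8 enters row 2 and ejects 2; 2 enters row 1 and ejects 1. So w(5) = 1. P is now [[2, 6, 7], [8]].
Step i=4: Q has 4 at row 1, column 3; remove that cell from P, ejecting 7. So w(4) = 7. P is now [[2, 6], [8]].
Step i=3: Q has 3 at row 2, column 1; remove 8 from row 2 of P and reverse-bump: 8 enters row 1 and ejects 6. So w(3) = 6. P is now [[2, 8]].
Step i=2: Q has 2 at row 1, column 2; remove that cell from P, ejecting 8. So w(2) = 8. P is now [[2]].
Step i=1: Q has 1 at row 1, column 1; remove that cell from P, ejecting 2. So w(1) = 2. P is now [].

So w = 2 8 6 7 1 5 4 3.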